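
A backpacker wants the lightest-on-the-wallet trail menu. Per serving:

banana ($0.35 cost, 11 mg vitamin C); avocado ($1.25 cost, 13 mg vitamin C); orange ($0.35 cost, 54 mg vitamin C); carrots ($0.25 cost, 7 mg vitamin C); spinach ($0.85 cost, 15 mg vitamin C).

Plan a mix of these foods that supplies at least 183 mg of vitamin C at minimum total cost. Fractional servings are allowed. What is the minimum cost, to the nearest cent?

$1.19

Cost per mg of vitamin C: orange $0.0065, banana $0.0318, carrots $0.0357, spinach $0.0567, avocado $0.0962.
With no serving limits, use only orange: 183 mg / 54 mg = 3.389 servings × $0.35 = $1.19.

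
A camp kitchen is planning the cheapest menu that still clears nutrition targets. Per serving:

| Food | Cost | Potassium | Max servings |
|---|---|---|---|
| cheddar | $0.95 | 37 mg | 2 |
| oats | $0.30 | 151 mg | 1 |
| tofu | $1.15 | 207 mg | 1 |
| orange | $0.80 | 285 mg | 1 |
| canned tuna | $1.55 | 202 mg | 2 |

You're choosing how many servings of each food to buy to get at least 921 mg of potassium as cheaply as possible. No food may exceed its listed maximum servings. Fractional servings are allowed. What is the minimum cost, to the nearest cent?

$4.38

Cost per mg of potassium: oats $0.0020, orange $0.0028, tofu $0.0056, canned tuna $0.0077, cheddar $0.0257.
Take 1 serving of oats: +151.0 mg potassium for $0.30 (total $0.30, still need 770.0 mg).
Take 1 serving of orange: +285.0 mg potassium for $0.80 (total $1.10, still need 485.0 mg).
Take 1 serving of tofu: +207.0 mg potassium for $1.15 (total $2.25, still need 278.0 mg).
Take 1.376 servings of canned tuna: +278.0 mg potassium for $2.13 (total $4.38, still need 0.0 mg).
Filling from the cheapest source first is optimal under one linear minimum: $4.38.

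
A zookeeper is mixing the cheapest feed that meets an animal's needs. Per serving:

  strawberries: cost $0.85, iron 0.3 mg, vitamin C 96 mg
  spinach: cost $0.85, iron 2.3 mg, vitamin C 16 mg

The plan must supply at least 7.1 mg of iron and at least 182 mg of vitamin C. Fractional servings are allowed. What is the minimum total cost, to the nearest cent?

The cheapest plan sits at a corner of the feasible region — with two constraints it uses at most two foods.
strawberries only: max(7.1/0.3, 182/96) = 23.67 servings → $20.12.
spinach only: max(7.1/2.3, 182/16) = 11.38 servings → $9.67.
strawberries + spinach with both tight: 1.412 servings and 2.903 servings → $3.67.
So the least-cost plan costs $3.67.

$3.67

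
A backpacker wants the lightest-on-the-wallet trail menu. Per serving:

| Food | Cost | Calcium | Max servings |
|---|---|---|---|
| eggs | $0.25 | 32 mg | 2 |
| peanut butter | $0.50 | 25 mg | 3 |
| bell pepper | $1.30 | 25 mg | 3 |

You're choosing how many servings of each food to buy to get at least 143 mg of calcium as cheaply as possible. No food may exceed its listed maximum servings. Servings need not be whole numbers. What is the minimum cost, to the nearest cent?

$2.21

Cost per mg of calcium: eggs $0.0078, peanut butter $0.0200, bell pepper $0.0520.
Take 2 servings of eggs: +64.0 mg calcium for $0.50 (total $0.50, still need 79.0 mg).
Take 3 servings of peanut butter: +75.0 mg calcium for $1.50 (total $2.00, still need 4.0 mg).
Take 0.16 servings of bell pepper: +4.0 mg calcium for $0.21 (total $2.21, still need 0.0 mg).
Greedy by cheapest-per-mg is optimal for a single linear constraint, so the minimum cost is $2.21.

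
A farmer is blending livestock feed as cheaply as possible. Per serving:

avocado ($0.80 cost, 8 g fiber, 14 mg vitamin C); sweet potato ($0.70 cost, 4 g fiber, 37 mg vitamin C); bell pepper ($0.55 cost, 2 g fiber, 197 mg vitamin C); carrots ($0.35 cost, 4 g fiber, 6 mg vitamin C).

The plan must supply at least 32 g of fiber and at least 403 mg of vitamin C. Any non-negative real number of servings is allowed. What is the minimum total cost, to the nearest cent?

Two binding constraints pin down two serving amounts, so the optimal mix uses at most two foods. The candidates are each food alone (scaled to the tighter of fiber/vitamin C) and each pair with both constraints tight.
avocado only: max(32/8, 403/14) = 28.79 servings → $23.03.
sweet potato only: max(32/4, 403/37) = 10.89 servings → $7.62.
bell pepper only: max(32/2, 403/197) = 16 servings → $8.80.
carrots only: max(32/4, 403/6) = 67.17 servings → $23.51.
avocado + sweet potato: intersection lies outside the first quadrant.
avocado + bell pepper with both tight: 3.552 servings and 1.793 servings → $3.83.
avocado + carrots: intersection lies outside the first quadrant.
sweet potato + bell pepper with both tight: 7.7 servings and 0.5994 servings → $5.72.
sweet potato + carrots: the both-tight solution has a negative serving — not a feasible corner.
bell pepper + carrots with both tight: 1.83 servings and 7.085 servings → $3.49.
So the least-cost plan costs $3.49.

$3.49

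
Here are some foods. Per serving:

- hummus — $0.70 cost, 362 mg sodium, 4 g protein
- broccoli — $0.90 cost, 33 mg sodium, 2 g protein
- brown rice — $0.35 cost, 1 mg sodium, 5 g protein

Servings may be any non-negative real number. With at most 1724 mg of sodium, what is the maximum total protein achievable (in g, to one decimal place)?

8620.0 g

Protein per mg sodium: brown rice 5, broccoli 0.06061, hummus 0.01105.
With no serving limits, spend the whole sodium allowance on brown rice: 1724 mg / 1 mg × 5 g = 8620.0 g.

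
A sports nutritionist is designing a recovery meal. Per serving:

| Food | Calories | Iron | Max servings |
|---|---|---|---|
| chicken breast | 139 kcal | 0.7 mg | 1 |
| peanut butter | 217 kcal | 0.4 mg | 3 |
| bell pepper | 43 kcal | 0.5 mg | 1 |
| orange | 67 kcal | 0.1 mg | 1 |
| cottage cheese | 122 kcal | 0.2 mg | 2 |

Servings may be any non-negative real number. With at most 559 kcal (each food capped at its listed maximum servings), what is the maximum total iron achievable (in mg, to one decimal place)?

Iron per kcal: bell pepper 0.01163, chicken breast 0.005036, peanut butter 0.001843, cottage cheese 0.001639, orange 0.001493.
Take 1 serving of bell pepper: uses 43 kcal, +0.5 mg iron (running total 0.5 mg).
Take 1 serving of chicken breast: uses 139 kcal, +0.7 mg iron (running total 1.2 mg).
Take 1.737 servings of peanut butter: uses 377 kcal, +0.7 mg iron (running total 1.9 mg).
Filling greedily by iron-per-kcal is optimal for one linear limit, giving 1.9 mg.

1.9 mg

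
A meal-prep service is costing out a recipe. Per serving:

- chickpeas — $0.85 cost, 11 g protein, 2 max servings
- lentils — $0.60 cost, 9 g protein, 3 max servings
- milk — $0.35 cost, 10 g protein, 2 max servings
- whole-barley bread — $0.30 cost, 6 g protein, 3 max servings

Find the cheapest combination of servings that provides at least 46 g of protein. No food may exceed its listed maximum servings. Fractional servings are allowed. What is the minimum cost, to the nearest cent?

Cost per g of protein: milk $0.0350, whole-barley bread $0.0500, lentils $0.0667, chickpeas $0.0773.
Take 2 servings of milk: +20.0 g protein for $0.70 (total $0.70, still need 26.0 g).
Take 3 servings of whole-barley bread: +18.0 g protein for $0.90 (total $1.60, still need 8.0 g).
Take 0.8889 servings of lentils: +8.0 g protein for $0.53 (total $2.13, still need 0.0 g).
Filling from the cheapest source first is optimal under one linear minimum: $2.13.

$2.13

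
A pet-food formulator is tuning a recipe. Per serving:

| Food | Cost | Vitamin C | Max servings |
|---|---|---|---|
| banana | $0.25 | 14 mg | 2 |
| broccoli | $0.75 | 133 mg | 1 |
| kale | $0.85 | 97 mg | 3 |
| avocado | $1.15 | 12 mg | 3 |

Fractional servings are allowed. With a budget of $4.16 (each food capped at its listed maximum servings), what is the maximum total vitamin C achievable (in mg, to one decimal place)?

455.8 mg

Vitamin C per dollar: broccoli 177.3, kale 114.1, banana 56, avocado 10.43.
Take 1 serving of broccoli: spends $0.75, +133.0 mg vitamin C (running total 133.0 mg).
Take 3 servings of kale: spends $2.55, +291.0 mg vitamin C (running total 424.0 mg).
Take 2 servings of banana: spends $0.50, +28.0 mg vitamin C (running total 452.0 mg).
Take 0.313 servings of avocado: spends $0.36, +3.8 mg vitamin C (running total 455.8 mg).
Greedy by best ratio exhausts the cost allowance optimally: 455.8 mg.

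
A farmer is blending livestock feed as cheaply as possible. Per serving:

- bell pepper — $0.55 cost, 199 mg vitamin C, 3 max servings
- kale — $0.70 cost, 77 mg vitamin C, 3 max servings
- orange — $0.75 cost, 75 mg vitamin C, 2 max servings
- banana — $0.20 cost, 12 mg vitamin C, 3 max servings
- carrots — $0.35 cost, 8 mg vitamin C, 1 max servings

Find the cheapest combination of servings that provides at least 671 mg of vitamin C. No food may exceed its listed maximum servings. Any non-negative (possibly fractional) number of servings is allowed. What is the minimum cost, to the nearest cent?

Cost per mg of vitamin C: bell pepper $0.0028, kale $0.0091, orange $0.0100, banana $0.0167, carrots $0.0437.
Take 3 servings of bell pepper: +597.0 mg vitamin C for $1.65 (total $1.65, still need 74.0 mg).
Take 0.961 servings of kale: +74.0 mg vitamin C for $0.67 (total $2.32, still need 0.0 mg).
Greedy by cheapest-per-mg is optimal for a single linear constraint, so the minimum cost is $2.32.

$2.32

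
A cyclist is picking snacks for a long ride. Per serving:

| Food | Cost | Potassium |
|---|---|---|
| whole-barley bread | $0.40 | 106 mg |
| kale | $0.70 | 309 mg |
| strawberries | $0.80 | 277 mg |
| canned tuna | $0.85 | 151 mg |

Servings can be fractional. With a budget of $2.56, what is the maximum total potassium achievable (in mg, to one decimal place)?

Potassium per dollar: kale 441.4, strawberries 346.2, whole-barley bread 265, canned tuna 177.6.
With no serving limits, spend the whole cost allowance on kale: $2.56 / $0.70 × 309 mg = 1130.1 mg.

1130.1 mg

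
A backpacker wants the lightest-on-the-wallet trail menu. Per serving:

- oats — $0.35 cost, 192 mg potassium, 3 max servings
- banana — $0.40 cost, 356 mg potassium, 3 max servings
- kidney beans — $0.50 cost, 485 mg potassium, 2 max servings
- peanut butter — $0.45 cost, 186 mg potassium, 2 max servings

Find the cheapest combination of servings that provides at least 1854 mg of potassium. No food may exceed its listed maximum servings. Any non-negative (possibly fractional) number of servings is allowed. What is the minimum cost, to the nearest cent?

Cost per mg of potassium: kidney beans $0.0010, banana $0.0011, oats $0.0018, peanut butter $0.0024.
Take 2 servings of kidney beans: +970.0 mg potassium for $1.00 (total $1.00, still need 884.0 mg).
Take 2.483 servings of banana: +884.0 mg potassium for $0.99 (total $1.99, still need 0.0 mg).
Greedy by cheapest-per-mg is optimal for a single linear constraint, so the minimum cost is $1.99.

$1.99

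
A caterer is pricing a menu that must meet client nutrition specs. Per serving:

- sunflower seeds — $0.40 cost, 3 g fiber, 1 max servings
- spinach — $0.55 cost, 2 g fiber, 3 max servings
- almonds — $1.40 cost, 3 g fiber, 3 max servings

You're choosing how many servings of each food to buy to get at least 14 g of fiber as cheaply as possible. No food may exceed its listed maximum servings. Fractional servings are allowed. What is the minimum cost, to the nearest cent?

$4.38

Cost per g of fiber: sunflower seeds $0.1333, spinach $0.2750, almonds $0.4667.
Take 1 serving of sunflower seeds: +3.0 g fiber for $0.40 (total $0.40, still need 11.0 g).
Take 3 servings of spinach: +6.0 g fiber for $1.65 (total $2.05, still need 5.0 g).
Take 1.667 servings of almonds: +5.0 g fiber for $2.33 (total $4.38, still need 0.0 g).
Filling from the cheapest source first is optimal under one linear minimum: $4.38.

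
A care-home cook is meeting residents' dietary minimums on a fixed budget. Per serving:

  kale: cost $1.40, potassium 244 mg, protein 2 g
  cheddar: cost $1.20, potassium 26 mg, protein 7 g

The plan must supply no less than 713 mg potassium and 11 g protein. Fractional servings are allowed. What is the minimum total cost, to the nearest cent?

At the optimum either one food covers both requirements or two foods hit both targets exactly; no other combination can be cheaper.
kale only: max(713/244, 11/2) = 5.5 servings → $7.70.
cheddar only: max(713/26, 11/7) = 27.42 servings → $32.91.
kale + cheddar with both tight: 2.841 servings and 0.7597 servings → $4.89.
The minimum over all feasible corners is $4.89.

$4.89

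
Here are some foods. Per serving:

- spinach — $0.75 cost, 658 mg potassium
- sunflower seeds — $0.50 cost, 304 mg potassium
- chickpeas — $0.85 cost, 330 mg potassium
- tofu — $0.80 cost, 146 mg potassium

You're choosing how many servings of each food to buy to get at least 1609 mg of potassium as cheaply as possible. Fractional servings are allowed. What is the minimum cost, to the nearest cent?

$1.83

Cost per mg of potassium: spinach $0.0011, sunflower seeds $0.0016, chickpeas $0.0026, tofu $0.0055.
With no serving limits, use only spinach: 1609 mg / 658 mg = 2.445 servings × $0.75 = $1.83.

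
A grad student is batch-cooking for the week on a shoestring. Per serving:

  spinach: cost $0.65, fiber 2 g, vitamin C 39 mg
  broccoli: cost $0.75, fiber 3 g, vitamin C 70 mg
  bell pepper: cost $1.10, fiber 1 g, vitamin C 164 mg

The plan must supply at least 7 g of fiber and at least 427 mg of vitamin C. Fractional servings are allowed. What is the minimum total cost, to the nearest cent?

For a min-cost LP with two ≥-constraints, a basic feasible solution has at most two positive variables.
spinach only: max(7/2, 427/39) = 10.95 servings → $7.12.
broccoli only: max(7/3, 427/70) = 6.1 servings → $4.58.
bell pepper only: max(7/1, 427/164) = 7 servings → $7.70.
spinach + broccoli: intersection lies outside the first quadrant.
spinach + bell pepper with both tight: 2.495 servings and 2.01 servings → $3.83.
broccoli + bell pepper with both tight: 1.709 servings and 1.874 servings → $3.34.
The minimum over all feasible corners is $3.34.

$3.34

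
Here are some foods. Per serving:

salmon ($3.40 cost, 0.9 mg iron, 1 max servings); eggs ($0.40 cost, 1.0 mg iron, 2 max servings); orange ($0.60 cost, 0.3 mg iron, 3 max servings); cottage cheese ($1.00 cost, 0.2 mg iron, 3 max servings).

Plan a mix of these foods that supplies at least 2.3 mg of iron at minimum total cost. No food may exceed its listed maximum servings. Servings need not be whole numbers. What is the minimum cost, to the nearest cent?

Cost per mg of iron: eggs $0.4000, orange $2.0000, salmon $3.7778, cottage cheese $5.0000.
Take 2 servings of eggs: +2.0 mg iron for $0.80 (total $0.80, still need 0.3 mg).
Take 1 serving of orange: +0.3 mg iron for $0.60 (total $1.40, still need 0.0 mg).
Greedy by cheapest-per-mg is optimal for a single linear constraint, so the minimum cost is $1.40.

$1.40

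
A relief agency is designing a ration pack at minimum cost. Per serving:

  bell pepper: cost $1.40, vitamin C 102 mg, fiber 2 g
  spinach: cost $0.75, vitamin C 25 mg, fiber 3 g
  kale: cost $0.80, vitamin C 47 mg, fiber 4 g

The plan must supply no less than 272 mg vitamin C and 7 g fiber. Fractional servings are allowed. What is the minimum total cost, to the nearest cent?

$3.82

Two binding constraints pin down two serving amounts, so the optimal mix uses at most two foods. The candidates are each food alone (scaled to the tighter of vitamin C/fiber) and each pair with both constraints tight.
bell pepper only: max(272/102, 7/2) = 3.5 servings → $4.90.
spinach only: max(272/25, 7/3) = 10.88 servings → $8.16.
kale only: max(272/47, 7/4) = 5.787 servings → $4.63.
bell pepper + spinach with both tight: 2.504 servings and 0.6641 servings → $4.00.
bell pepper + kale with both tight: 2.417 servings and 0.5414 servings → $3.82.
spinach + kale: intersection lies outside the first quadrant.
Cheapest feasible corner: $3.82.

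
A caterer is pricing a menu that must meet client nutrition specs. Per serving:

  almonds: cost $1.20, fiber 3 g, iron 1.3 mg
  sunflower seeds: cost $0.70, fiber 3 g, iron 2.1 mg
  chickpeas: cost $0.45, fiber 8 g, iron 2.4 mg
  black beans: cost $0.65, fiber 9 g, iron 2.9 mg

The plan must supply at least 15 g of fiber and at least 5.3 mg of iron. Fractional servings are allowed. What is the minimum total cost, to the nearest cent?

almonds only: max(15/3, 5.3/1.3) = 5 servings → $6.00.
sunflower seeds only: max(15/3, 5.3/2.1) = 5 servings → $3.50.
chickpeas only: max(15/8, 5.3/2.4) = 2.208 servings → $0.99.
black beans only: max(15/9, 5.3/2.9) = 1.828 servings → $1.19.
almonds + sunflower seeds: intersection lies outside the first quadrant.
almonds + chickpeas with both tight: 2 servings and 1.125 servings → $2.91.
almonds + black beans with both tight: 1.4 servings and 1.2 servings → $2.46.
sunflower seeds + chickpeas with both tight: 0.6667 servings and 1.625 servings → $1.20.
sunflower seeds + black beans with both tight: 0.4118 servings and 1.529 servings → $1.28.
chickpeas + black beans: the both-tight solution has a negative serving — not a feasible corner.
So the least-cost plan costs $0.99.

$0.99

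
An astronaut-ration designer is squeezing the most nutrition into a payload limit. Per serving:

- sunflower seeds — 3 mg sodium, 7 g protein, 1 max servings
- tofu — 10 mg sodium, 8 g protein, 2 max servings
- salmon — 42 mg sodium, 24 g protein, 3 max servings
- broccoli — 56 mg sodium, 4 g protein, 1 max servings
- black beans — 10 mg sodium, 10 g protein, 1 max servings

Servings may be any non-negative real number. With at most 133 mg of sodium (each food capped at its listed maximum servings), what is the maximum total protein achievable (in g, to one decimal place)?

Protein per mg sodium: sunflower seeds 2.333, black beans 1, tofu 0.8, salmon 0.5714, broccoli 0.07143.
Take 1 serving of sunflower seeds: uses 3 mg sodium, +7.0 g protein (running total 7.0 g).
Take 1 serving of black beans: uses 10 mg sodium, +10.0 g protein (running total 17.0 g).
Take 2 servings of tofu: uses 20 mg sodium, +16.0 g protein (running total 33.0 g).
Take 2.381 servings of salmon: uses 100 mg sodium, +57.1 g protein (running total 90.1 g).
Filling greedily by protein-per-mg sodium is optimal for one linear limit, giving 90.1 g.

90.1 g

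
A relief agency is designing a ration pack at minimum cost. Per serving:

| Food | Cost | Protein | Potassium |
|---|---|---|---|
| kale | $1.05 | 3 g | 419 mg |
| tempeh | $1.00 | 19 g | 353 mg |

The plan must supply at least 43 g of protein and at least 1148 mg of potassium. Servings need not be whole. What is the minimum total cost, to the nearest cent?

kale only: max(43/3, 1148/419) = 14.33 servings → $15.05.
tempeh only: max(43/19, 1148/353) = 3.252 servings → $3.25.
kale + tempeh with both tight: 0.961 servings and 2.111 servings → $3.12.
So the least-cost plan costs $3.12.

$3.12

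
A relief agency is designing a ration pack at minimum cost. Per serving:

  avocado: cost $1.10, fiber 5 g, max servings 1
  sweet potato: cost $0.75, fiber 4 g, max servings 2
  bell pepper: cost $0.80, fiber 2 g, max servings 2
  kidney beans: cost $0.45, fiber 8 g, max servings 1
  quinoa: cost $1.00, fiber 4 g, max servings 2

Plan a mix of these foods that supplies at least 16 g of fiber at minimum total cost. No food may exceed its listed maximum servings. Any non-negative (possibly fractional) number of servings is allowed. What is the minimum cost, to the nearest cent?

$1.95

Cost per g of fiber: kidney beans $0.0563, sweet potato $0.1875, avocado $0.2200, quinoa $0.2500, bell pepper $0.4000.
Take 1 serving of kidney beans: +8.0 g fiber for $0.45 (total $0.45, still need 8.0 g).
Take 2 servings of sweet potato: +8.0 g fiber for $1.50 (total $1.95, still need 0.0 g).
Filling from the cheapest source first is optimal under one linear minimum: $1.95.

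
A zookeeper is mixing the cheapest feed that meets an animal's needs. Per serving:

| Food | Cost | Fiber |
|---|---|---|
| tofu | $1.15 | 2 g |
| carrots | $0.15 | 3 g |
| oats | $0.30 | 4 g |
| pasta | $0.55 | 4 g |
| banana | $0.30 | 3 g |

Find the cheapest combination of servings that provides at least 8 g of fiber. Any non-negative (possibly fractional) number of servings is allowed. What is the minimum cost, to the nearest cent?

$0.40

Cost per g of fiber: carrots $0.0500, oats $0.0750, banana $0.1000, pasta $0.1375, tofu $0.5750.
With no serving limits, use only carrots: 8 g / 3 g = 2.667 servings × $0.15 = $0.40.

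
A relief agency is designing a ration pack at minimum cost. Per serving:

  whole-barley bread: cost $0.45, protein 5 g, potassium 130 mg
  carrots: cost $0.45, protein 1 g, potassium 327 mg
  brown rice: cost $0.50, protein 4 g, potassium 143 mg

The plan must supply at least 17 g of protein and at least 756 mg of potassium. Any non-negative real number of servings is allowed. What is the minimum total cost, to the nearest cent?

An LP optimum is at a vertex; with two nutrient constraints at most two foods are used. Check each candidate.
whole-barley bread only: max(17/5, 756/130) = 5.815 servings → $2.62.
carrots only: max(17/1, 756/327) = 17 servings → $7.65.
brown rice only: max(17/4, 756/143) = 5.287 servings → $2.64.
whole-barley bread + carrots with both tight: 3.191 servings and 1.043 servings → $1.91.
whole-barley bread + brown rice: the both-tight solution has a negative serving — not a feasible corner.
carrots + brown rice with both tight: 0.509 servings and 4.123 servings → $2.29.
Cheapest feasible corner: $1.91.

$1.91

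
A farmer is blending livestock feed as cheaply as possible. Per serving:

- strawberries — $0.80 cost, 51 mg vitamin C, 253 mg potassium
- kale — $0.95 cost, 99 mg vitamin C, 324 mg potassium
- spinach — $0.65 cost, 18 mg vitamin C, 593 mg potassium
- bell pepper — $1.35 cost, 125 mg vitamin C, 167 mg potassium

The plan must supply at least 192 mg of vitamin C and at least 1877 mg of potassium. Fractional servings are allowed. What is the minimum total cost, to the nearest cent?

$2.96

strawberries only: max(192/51, 1877/253) = 7.419 servings → $5.94.
kale only: max(192/99, 1877/324) = 5.793 servings → $5.50.
spinach only: max(192/18, 1877/593) = 10.67 servings → $6.93.
bell pepper only: max(192/125, 1877/167) = 11.24 servings → $15.17.
strawberries + kale: the both-tight solution has a negative serving — not a feasible corner.
strawberries + spinach with both tight: 3.117 servings and 1.835 servings → $3.69.
strawberries + bell pepper with both targets exact would need a negative amount; discard.
kale + spinach with both tight: 1.514 servings and 2.338 servings → $2.96.
kale + bell pepper: the both-tight solution has a negative serving — not a feasible corner.
spinach + bell pepper with both tight: 2.848 servings and 1.126 servings → $3.37.
The minimum over all feasible corners is $2.96.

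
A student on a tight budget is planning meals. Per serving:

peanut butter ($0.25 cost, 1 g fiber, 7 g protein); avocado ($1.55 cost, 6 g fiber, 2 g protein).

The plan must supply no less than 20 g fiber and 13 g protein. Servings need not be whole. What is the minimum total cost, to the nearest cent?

At the optimum either one food covers both requirements or two foods hit both targets exactly; no other combination can be cheaper.
peanut butter only: max(20/1, 13/7) = 20 servings → $5.00.
avocado only: max(20/6, 13/2) = 6.5 servings → $10.07.
peanut butter + avocado with both tight: 0.95 servings and 3.175 servings → $5.16.
The minimum over all feasible corners is $5.00.

$5.00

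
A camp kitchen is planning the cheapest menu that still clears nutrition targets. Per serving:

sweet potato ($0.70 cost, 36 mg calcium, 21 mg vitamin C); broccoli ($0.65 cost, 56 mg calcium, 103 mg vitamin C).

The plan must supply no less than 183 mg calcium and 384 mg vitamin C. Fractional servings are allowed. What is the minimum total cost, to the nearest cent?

Check every corner: each single food scaled to meet both minima, and each pair solved so both constraints bind.
sweet potato only: max(183/36, 384/21) = 18.29 servings → $12.80.
broccoli only: max(183/56, 384/103) = 3.728 servings → $2.42.
sweet potato + broccoli with both targets exact would need a negative amount; discard.
So the least-cost plan costs $2.42.

$2.42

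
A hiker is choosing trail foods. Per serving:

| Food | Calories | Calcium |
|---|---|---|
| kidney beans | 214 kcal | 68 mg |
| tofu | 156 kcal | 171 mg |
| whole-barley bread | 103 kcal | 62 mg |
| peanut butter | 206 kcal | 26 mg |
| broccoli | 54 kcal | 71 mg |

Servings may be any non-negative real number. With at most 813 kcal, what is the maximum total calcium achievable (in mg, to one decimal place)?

1068.9 mg

Calcium per kcal: broccoli 1.315, tofu 1.096, whole-barley bread 0.6019, kidney beans 0.3178, peanut butter 0.1262.
With no serving limits, spend the whole calories allowance on broccoli: 813 kcal / 54 kcal × 71 mg = 1068.9 mg.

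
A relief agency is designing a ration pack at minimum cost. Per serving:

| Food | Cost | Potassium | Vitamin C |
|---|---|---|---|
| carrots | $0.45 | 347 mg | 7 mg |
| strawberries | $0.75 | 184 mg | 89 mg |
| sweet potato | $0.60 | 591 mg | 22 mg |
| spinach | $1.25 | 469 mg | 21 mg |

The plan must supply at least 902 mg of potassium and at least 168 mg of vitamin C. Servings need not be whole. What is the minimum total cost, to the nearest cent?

Two binding constraints pin down two serving amounts, so the optimal mix uses at most two foods. The candidates are each food alone (scaled to the tighter of potassium/vitamin C) and each pair with both constraints tight.
carrots only: max(902/347, 168/7) = 24 servings → $10.80.
strawberries only: max(902/184, 168/89) = 4.902 servings → $3.68.
sweet potato only: max(902/591, 168/22) = 7.636 servings → $4.58.
spinach only: max(902/469, 168/21) = 8 servings → $10.00.
carrots + strawberries with both tight: 1.668 servings and 1.756 servings → $2.07.
carrots + sweet potato with both targets exact would need a negative amount; discard.
carrots + spinach: the both-tight solution has a negative serving — not a feasible corner.
strawberries + sweet potato with both tight: 1.636 servings and 1.017 servings → $1.84.
strawberries + spinach with both tight: 1.58 servings and 1.303 servings → $2.81.
sweet potato + spinach with both targets exact would need a negative amount; discard.
The minimum over all feasible corners is $1.84.

$1.84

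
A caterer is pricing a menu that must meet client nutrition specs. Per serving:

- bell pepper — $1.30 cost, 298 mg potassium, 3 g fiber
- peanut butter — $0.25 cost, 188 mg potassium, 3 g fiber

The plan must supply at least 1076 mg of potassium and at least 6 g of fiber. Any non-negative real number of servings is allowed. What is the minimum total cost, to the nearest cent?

$1.43

This is a tiny linear program; its minimum lies at a vertex of the feasible set. List the vertices and price them.
bell pepper only: max(1076/298, 6/3) = 3.611 servings → $4.69.
peanut butter only: max(1076/188, 6/3) = 5.723 servings → $1.43.
bell pepper + peanut butter: the both-tight solution has a negative serving — not a feasible corner.
Cheapest feasible corner: $1.43.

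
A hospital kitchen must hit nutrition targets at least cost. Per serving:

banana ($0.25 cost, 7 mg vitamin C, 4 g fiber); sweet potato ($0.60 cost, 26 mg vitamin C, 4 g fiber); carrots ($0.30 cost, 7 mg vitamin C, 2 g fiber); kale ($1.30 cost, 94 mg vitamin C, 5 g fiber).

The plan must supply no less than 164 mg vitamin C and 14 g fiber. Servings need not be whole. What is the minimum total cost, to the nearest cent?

$2.49

An LP optimum is at a vertex; with two nutrient constraints at most two foods are used. Check each candidate.
banana only: max(164/7, 14/4) = 23.43 servings → $5.86.
sweet potato only: max(164/26, 14/4) = 6.308 servings → $3.78.
carrots only: max(164/7, 14/2) = 23.43 servings → $7.03.
kale only: max(164/94, 14/5) = 2.8 servings → $3.64.
banana + sweet potato: intersection lies outside the first quadrant.
banana + carrots: intersection lies outside the first quadrant.
banana + kale with both tight: 1.455 servings and 1.636 servings → $2.49.
sweet potato + carrots with both targets exact would need a negative amount; discard.
sweet potato + kale with both tight: 2.016 servings and 1.187 servings → $2.75.
carrots + kale with both tight: 3.242 servings and 1.503 servings → $2.93.
So the least-cost plan costs $2.49.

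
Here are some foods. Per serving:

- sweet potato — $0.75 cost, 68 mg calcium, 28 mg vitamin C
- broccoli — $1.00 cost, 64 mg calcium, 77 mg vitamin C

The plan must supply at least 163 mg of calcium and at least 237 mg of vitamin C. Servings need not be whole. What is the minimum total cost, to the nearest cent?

An LP optimum is at a vertex; with two nutrient constraints at most two foods are used. Check each candidate.
sweet potato only: max(163/68, 237/28) = 8.464 servings → $6.35.
broccoli only: max(163/64, 237/77) = 3.078 servings → $3.08.
sweet potato + broccoli: intersection lies outside the first quadrant.
The minimum over all feasible corners is $3.08.

$3.08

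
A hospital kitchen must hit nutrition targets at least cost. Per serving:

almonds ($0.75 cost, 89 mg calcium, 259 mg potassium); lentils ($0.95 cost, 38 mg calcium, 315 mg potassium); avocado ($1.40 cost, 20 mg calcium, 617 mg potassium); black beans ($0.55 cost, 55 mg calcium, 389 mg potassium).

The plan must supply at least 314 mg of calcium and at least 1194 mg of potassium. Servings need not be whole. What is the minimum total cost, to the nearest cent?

almonds only: max(314/89, 1194/259) = 4.61 servings → $3.46.
lentils only: max(314/38, 1194/315) = 8.263 servings → $7.85.
avocado only: max(314/20, 1194/617) = 15.7 servings → $21.98.
black beans only: max(314/55, 1194/389) = 5.709 servings → $3.14.
almonds + lentils with both tight: 2.943 servings and 1.371 servings → $3.51.
almonds + avocado with both tight: 3.415 servings and 0.5015 servings → $3.26.
almonds + black beans with both tight: 2.772 servings and 1.224 servings → $2.75.
lentils + avocado: intersection lies outside the first quadrant.
lentils + black beans: the both-tight solution has a negative serving — not a feasible corner.
avocado + black beans with both targets exact would need a negative amount; discard.
Cheapest feasible corner: $2.75.

$2.75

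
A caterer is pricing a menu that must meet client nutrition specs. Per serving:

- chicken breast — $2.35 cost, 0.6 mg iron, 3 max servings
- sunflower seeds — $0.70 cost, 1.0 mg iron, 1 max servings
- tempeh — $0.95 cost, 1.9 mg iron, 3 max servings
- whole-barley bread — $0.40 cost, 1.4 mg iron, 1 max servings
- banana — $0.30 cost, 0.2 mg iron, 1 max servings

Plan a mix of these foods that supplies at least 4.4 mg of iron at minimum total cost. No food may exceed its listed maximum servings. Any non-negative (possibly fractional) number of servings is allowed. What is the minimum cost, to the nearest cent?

$1.90

Cost per mg of iron: whole-barley bread $0.2857, tempeh $0.5000, sunflower seeds $0.7000, banana $1.5000, chicken breast $3.9167.
Take 1 serving of whole-barley bread: +1.4 mg iron for $0.40 (total $0.40, still need 3.0 mg).
Take 1.579 servings of tempeh: +3.0 mg iron for $1.50 (total $1.90, still need 0.0 mg).
Filling from the cheapest source first is optimal under one linear minimum: $1.90.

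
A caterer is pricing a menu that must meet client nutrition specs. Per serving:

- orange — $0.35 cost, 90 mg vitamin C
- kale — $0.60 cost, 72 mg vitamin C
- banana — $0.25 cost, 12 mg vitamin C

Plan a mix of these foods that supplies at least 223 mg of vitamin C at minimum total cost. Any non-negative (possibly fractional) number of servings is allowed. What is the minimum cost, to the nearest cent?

$0.87

Cost per mg of vitamin C: orange $0.0039, kale $0.0083, banana $0.0208.
With no serving limits, use only orange: 223 mg / 90 mg = 2.478 servings × $0.35 = $0.87.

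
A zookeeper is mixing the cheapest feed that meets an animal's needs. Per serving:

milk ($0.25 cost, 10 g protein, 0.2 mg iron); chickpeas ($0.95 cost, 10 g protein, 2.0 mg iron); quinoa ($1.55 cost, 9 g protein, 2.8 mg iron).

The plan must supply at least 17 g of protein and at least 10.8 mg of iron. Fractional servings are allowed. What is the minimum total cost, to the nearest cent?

$5.13

This is a tiny linear program; its minimum lies at a vertex of the feasible set. List the vertices and price them.
milk only: max(17/10, 10.8/0.2) = 54 servings → $13.50.
chickpeas only: max(17/10, 10.8/2.0) = 5.4 servings → $5.13.
quinoa only: max(17/9, 10.8/2.8) = 3.857 servings → $5.98.
milk + chickpeas: intersection lies outside the first quadrant.
milk + quinoa: the both-tight solution has a negative serving — not a feasible corner.
chickpeas + quinoa: intersection lies outside the first quadrant.
The minimum over all feasible corners is $5.13.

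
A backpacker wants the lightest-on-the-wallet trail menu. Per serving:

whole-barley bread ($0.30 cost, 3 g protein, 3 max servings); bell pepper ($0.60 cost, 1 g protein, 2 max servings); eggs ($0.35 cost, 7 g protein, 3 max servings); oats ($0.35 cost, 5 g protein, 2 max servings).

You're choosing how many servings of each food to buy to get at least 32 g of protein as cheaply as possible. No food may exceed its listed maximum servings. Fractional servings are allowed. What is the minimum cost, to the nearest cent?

Cost per g of protein: eggs $0.0500, oats $0.0700, whole-barley bread $0.1000, bell pepper $0.6000.
Take 3 servings of eggs: +21.0 g protein for $1.05 (total $1.05, still need 11.0 g).
Take 2 servings of oats: +10.0 g protein for $0.70 (total $1.75, still need 1.0 g).
Take 0.3333 servings of whole-barley bread: +1.0 g protein for $0.10 (total $1.85, still need 0.0 g).
Greedy by cheapest-per-g is optimal for a single linear constraint, so the minimum cost is $1.85.

$1.85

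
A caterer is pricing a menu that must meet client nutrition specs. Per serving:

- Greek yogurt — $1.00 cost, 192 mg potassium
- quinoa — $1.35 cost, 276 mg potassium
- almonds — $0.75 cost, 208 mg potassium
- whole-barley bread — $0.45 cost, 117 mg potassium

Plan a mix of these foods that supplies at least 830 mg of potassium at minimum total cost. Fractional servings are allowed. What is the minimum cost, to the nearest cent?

Cost per mg of potassium: almonds $0.0036, whole-barley bread $0.0038, quinoa $0.0049, Greek yogurt $0.0052.
With no serving limits, use only almonds: 830 mg / 208 mg = 3.99 servings × $0.75 = $2.99.

$2.99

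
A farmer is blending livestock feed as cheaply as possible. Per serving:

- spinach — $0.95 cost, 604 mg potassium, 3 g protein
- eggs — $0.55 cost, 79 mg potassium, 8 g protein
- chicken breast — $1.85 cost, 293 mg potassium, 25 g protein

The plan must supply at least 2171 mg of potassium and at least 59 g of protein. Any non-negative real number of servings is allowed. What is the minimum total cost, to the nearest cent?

$6.11

Check every corner: each single food scaled to meet both minima, and each pair solved so both constraints bind.
spinach only: max(2171/604, 59/3) = 19.67 servings → $18.68.
eggs only: max(2171/79, 59/8) = 27.48 servings → $15.11.
chicken breast only: max(2171/293, 59/25) = 7.41 servings → $13.71.
spinach + eggs with both tight: 2.765 servings and 6.338 servings → $6.11.
spinach + chicken breast with both tight: 2.601 servings and 2.048 servings → $6.26.
eggs + chicken breast: intersection lies outside the first quadrant.
The minimum over all feasible corners is $6.11.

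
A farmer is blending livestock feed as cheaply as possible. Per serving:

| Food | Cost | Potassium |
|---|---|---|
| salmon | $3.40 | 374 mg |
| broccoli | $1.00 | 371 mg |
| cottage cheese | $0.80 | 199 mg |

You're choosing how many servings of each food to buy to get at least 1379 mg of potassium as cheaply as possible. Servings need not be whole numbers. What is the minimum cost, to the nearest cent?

$3.72

Cost per mg of potassium: broccoli $0.0027, cottage cheese $0.0040, salmon $0.0091.
With no serving limits, use only broccoli: 1379 mg / 371 mg = 3.717 servings × $1.00 = $3.72.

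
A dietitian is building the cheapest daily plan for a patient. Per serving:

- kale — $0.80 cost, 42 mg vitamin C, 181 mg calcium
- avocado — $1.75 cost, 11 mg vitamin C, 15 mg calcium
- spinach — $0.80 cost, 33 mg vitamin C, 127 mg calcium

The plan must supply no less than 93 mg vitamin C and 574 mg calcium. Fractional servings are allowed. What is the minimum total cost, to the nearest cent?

A basic optimal solution has at most two foods positive. Try each food alone and each pair with both targets met exactly.
kale only: max(93/42, 574/181) = 3.171 servings → $2.54.
avocado only: max(93/11, 574/15) = 38.27 servings → $66.97.
spinach only: max(93/33, 574/127) = 4.52 servings → $3.62.
kale + avocado: the both-tight solution has a negative serving — not a feasible corner.
kale + spinach with both targets exact would need a negative amount; discard.
avocado + spinach: intersection lies outside the first quadrant.
Cheapest feasible corner: $2.54.

$2.54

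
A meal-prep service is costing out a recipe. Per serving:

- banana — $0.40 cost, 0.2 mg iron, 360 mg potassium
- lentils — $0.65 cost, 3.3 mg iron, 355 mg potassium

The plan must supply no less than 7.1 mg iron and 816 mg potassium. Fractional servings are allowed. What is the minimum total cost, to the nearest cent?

This is a tiny linear program; its minimum lies at a vertex of the feasible set. List the vertices and price them.
banana only: max(7.1/0.2, 816/360) = 35.5 servings → $14.20.
lentils only: max(7.1/3.3, 816/355) = 2.299 servings → $1.49.
banana + lentils with both tight: 0.1543 servings and 2.142 servings → $1.45.
The minimum over all feasible corners is $1.45.

$1.45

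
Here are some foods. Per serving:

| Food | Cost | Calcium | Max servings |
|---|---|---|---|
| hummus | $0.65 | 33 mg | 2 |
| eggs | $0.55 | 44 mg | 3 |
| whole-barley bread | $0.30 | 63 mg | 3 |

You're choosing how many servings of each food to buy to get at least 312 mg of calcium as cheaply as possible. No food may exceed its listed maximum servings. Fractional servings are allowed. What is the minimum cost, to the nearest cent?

Cost per mg of calcium: whole-barley bread $0.0048, eggs $0.0125, hummus $0.0197.
Take 3 servings of whole-barley bread: +189.0 mg calcium for $0.90 (total $0.90, still need 123.0 mg).
Take 2.795 servings of eggs: +123.0 mg calcium for $1.54 (total $2.44, still need 0.0 mg).
Filling from the cheapest source first is optimal under one linear minimum: $2.44.

$2.44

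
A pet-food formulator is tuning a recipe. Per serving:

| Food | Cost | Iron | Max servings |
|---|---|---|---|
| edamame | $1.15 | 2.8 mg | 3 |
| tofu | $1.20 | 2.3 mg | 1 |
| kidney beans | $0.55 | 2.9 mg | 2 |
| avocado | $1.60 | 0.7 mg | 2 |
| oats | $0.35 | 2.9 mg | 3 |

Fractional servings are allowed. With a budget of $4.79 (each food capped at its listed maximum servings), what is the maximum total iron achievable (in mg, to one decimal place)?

20.9 mg

Iron per dollar: oats 8.286, kidney beans 5.273, edamame 2.435, tofu 1.917, avocado 0.4375.
Take 3 servings of oats: spends $1.05, +8.7 mg iron (running total 8.7 mg).
Take 2 servings of kidney beans: spends $1.10, +5.8 mg iron (running total 14.5 mg).
Take 2.296 servings of edamame: spends $2.64, +6.4 mg iron (running total 20.9 mg).
Filling greedily by iron-per-dollar is optimal for one linear limit, giving 20.9 mg.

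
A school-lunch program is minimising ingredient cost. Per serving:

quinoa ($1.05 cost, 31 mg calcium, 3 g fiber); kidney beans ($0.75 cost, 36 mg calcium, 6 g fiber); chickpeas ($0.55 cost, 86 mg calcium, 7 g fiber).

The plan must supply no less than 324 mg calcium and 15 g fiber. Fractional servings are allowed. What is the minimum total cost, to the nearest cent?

$2.07

Minimising a linear cost over {calcium ≥ 324, fiber ≥ 15, servings ≥ 0} — the optimum is at a vertex, using one or two foods.
quinoa only: max(324/31, 15/3) = 10.45 servings → $10.97.
kidney beans only: max(324/36, 15/6) = 9 servings → $6.75.
chickpeas only: max(324/86, 15/7) = 3.767 servings → $2.07.
quinoa + kidney beans: the both-tight solution has a negative serving — not a feasible corner.
quinoa + chickpeas with both targets exact would need a negative amount; discard.
kidney beans + chickpeas with both targets exact would need a negative amount; discard.
The minimum over all feasible corners is $2.07.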